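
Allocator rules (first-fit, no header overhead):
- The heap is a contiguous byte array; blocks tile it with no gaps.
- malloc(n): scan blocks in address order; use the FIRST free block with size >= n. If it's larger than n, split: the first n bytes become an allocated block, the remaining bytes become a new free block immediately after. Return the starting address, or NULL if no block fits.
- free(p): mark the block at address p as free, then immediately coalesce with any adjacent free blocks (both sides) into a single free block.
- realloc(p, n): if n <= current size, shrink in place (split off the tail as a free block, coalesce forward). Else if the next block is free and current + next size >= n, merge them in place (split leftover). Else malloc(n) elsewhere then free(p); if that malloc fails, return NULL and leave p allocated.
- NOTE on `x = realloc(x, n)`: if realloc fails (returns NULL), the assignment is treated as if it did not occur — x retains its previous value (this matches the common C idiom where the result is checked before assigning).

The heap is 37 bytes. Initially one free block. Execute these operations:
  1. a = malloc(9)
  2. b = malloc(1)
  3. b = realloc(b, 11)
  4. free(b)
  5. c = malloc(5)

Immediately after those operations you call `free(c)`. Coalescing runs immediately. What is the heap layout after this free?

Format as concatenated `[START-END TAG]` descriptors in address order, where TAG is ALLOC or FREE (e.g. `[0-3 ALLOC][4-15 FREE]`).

Answer: [0-8 ALLOC][9-36 FREE]

Derivation:
Op 1: a = malloc(9) -> a = 0; heap: [0-8 ALLOC][9-36 FREE]
Op 2: b = malloc(1) -> b = 9; heap: [0-8 ALLOC][9-9 ALLOC][10-36 FREE]
Op 3: b = realloc(b, 11) -> b = 9; heap: [0-8 ALLOC][9-19 ALLOC][20-36 FREE]
Op 4: free(b) -> (freed b); heap: [0-8 ALLOC][9-36 FREE]
Op 5: c = malloc(5) -> c = 9; heap: [0-8 ALLOC][9-13 ALLOC][14-36 FREE]
free(c): c = 9 -> block [9-13 ALLOC]; mark free, coalesce with adjacent free neighbors -> [0-8 ALLOC][9-36 FREE]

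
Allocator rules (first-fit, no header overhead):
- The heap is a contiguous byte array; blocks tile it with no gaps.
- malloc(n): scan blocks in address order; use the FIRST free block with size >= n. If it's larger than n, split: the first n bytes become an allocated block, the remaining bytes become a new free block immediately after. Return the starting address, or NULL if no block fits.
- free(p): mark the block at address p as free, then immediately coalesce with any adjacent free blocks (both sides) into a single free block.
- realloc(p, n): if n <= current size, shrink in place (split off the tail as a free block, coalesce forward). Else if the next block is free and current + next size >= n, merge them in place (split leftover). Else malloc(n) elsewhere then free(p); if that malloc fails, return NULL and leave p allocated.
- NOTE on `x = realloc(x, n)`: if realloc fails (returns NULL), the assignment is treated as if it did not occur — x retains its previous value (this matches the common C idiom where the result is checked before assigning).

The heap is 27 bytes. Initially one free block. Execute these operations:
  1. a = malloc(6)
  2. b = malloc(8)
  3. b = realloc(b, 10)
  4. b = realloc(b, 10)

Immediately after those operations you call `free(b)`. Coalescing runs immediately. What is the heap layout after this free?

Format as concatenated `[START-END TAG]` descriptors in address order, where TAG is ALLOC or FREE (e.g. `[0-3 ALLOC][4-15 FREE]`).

Op 1: a = malloc(6) -> a = 0; heap: [0-5 ALLOC][6-26 FREE]
Op 2: b = malloc(8) -> b = 6; heap: [0-5 ALLOC][6-13 ALLOC][14-26 FREE]
Op 3: b = realloc(b, 10) -> b = 6; heap: [0-5 ALLOC][6-15 ALLOC][16-26 FREE]
Op 4: b = realloc(b, 10) -> b = 6; heap: [0-5 ALLOC][6-15 ALLOC][16-26 FREE]
free(b): b = 6 -> block [6-15 ALLOC]; mark free, coalesce with adjacent free neighbors -> [0-5 ALLOC][6-26 FREE]

Answer: [0-5 ALLOC][6-26 FREE]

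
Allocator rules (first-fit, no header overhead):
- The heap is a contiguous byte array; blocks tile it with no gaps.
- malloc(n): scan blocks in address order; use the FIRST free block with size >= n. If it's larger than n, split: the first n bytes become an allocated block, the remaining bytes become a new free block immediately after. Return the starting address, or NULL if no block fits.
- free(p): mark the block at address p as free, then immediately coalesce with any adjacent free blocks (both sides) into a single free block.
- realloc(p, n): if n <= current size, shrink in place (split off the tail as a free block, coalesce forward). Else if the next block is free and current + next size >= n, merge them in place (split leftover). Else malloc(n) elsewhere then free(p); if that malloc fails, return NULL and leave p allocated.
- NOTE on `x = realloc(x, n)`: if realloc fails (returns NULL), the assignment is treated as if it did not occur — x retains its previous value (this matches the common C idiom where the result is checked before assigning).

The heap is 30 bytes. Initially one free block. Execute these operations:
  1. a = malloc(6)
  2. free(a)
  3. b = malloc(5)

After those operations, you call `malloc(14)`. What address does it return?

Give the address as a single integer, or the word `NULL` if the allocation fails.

Op 1: a = malloc(6) -> a = 0; heap: [0-5 ALLOC][6-29 FREE]
Op 2: free(a) -> (freed a); heap: [0-29 FREE]
Op 3: b = malloc(5) -> b = 0; heap: [0-4 ALLOC][5-29 FREE]
malloc(14): first-fit scan over [0-4 ALLOC][5-29 FREE] -> 5

Answer: 5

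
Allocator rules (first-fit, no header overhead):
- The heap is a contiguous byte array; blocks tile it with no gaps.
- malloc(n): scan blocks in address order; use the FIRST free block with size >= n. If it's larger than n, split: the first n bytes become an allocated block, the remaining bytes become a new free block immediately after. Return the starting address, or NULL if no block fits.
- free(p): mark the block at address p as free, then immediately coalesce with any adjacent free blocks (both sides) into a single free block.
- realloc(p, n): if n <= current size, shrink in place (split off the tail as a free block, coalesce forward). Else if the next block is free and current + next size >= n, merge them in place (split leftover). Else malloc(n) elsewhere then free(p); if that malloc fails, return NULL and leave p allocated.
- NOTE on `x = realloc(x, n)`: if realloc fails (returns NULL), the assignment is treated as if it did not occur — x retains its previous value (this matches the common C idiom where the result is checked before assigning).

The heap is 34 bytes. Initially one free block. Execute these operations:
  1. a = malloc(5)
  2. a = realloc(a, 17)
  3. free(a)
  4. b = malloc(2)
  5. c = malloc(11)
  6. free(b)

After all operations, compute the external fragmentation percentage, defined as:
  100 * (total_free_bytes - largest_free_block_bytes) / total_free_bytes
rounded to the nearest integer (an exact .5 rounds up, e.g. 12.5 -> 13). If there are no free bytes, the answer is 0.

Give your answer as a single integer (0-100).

Op 1: a = malloc(5) -> a = 0; heap: [0-4 ALLOC][5-33 FREE]
Op 2: a = realloc(a, 17) -> a = 0; heap: [0-16 ALLOC][17-33 FREE]
Op 3: free(a) -> (freed a); heap: [0-33 FREE]
Op 4: b = malloc(2) -> b = 0; heap: [0-1 ALLOC][2-33 FREE]
Op 5: c = malloc(11) -> c = 2; heap: [0-1 ALLOC][2-12 ALLOC][13-33 FREE]
Op 6: free(b) -> (freed b); heap: [0-1 FREE][2-12 ALLOC][13-33 FREE]
Free blocks: [2 21] total_free=23 largest=21 -> 100*(23-21)/23 = 200/23 ≈ 8.696 -> rounds to 9

Answer: 9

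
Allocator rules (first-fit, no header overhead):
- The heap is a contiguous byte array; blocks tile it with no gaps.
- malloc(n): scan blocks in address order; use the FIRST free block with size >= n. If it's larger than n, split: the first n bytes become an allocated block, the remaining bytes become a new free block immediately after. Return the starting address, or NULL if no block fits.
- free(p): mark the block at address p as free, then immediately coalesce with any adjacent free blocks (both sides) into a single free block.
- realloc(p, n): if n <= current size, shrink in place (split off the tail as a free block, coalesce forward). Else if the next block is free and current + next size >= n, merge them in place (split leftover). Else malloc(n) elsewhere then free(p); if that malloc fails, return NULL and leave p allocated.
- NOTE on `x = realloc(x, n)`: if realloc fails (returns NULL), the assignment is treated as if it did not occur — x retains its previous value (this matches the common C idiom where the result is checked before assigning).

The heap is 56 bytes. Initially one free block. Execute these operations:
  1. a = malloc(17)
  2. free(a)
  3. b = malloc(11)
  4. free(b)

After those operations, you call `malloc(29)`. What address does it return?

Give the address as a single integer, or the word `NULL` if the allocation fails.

Answer: 0

Derivation:
Op 1: a = malloc(17) -> a = 0; heap: [0-16 ALLOC][17-55 FREE]
Op 2: free(a) -> (freed a); heap: [0-55 FREE]
Op 3: b = malloc(11) -> b = 0; heap: [0-10 ALLOC][11-55 FREE]
Op 4: free(b) -> (freed b); heap: [0-55 FREE]
malloc(29): first-fit scan over [0-55 FREE] -> 0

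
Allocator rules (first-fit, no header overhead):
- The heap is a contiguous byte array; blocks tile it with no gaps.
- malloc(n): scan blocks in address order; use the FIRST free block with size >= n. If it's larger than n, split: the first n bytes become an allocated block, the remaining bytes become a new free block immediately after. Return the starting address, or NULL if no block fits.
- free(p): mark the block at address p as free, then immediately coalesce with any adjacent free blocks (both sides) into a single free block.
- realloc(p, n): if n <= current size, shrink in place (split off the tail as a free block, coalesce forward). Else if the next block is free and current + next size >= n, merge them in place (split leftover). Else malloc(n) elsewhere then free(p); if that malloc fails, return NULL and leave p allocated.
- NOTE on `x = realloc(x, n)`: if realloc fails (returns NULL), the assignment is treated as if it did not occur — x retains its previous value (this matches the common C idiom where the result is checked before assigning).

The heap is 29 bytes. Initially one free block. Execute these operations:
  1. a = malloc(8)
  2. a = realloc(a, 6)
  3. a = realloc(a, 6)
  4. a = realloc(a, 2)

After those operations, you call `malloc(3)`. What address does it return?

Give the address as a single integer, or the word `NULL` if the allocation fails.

Op 1: a = malloc(8) -> a = 0; heap: [0-7 ALLOC][8-28 FREE]
Op 2: a = realloc(a, 6) -> a = 0; heap: [0-5 ALLOC][6-28 FREE]
Op 3: a = realloc(a, 6) -> a = 0; heap: [0-5 ALLOC][6-28 FREE]
Op 4: a = realloc(a, 2) -> a = 0; heap: [0-1 ALLOC][2-28 FREE]
malloc(3): first-fit scan over [0-1 ALLOC][2-28 FREE] -> 2

Answer: 2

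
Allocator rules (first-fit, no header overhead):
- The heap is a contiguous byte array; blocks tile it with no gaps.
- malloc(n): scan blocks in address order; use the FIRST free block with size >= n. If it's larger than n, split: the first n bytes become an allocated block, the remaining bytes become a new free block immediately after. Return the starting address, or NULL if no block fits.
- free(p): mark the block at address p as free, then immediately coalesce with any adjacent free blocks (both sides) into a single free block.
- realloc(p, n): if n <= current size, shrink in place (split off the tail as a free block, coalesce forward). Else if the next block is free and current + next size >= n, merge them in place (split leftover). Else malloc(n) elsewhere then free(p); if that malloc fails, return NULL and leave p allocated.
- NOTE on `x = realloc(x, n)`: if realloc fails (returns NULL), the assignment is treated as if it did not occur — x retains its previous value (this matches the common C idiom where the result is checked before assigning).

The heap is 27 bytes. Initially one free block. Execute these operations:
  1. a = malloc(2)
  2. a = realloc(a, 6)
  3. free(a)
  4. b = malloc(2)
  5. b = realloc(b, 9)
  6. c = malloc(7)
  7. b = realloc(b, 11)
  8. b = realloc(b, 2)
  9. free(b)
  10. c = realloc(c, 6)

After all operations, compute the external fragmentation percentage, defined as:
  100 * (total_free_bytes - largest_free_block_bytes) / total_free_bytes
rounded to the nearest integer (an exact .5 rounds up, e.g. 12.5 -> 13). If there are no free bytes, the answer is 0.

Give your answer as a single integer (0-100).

Op 1: a = malloc(2) -> a = 0; heap: [0-1 ALLOC][2-26 FREE]
Op 2: a = realloc(a, 6) -> a = 0; heap: [0-5 ALLOC][6-26 FREE]
Op 3: free(a) -> (freed a); heap: [0-26 FREE]
Op 4: b = malloc(2) -> b = 0; heap: [0-1 ALLOC][2-26 FREE]
Op 5: b = realloc(b, 9) -> b = 0; heap: [0-8 ALLOC][9-26 FREE]
Op 6: c = malloc(7) -> c = 9; heap: [0-8 ALLOC][9-15 ALLOC][16-26 FREE]
Op 7: b = realloc(b, 11) -> b = 16; heap: [0-8 FREE][9-15 ALLOC][16-26 ALLOC]
Op 8: b = realloc(b, 2) -> b = 16; heap: [0-8 FREE][9-15 ALLOC][16-17 ALLOC][18-26 FREE]
Op 9: free(b) -> (freed b); heap: [0-8 FREE][9-15 ALLOC][16-26 FREE]
Op 10: c = realloc(c, 6) -> c = 9; heap: [0-8 FREE][9-14 ALLOC][15-26 FREE]
Free blocks: [9 12] total_free=21 largest=12 -> 100*(21-12)/21 = 900/21 ≈ 42.857 -> rounds to 43

Answer: 43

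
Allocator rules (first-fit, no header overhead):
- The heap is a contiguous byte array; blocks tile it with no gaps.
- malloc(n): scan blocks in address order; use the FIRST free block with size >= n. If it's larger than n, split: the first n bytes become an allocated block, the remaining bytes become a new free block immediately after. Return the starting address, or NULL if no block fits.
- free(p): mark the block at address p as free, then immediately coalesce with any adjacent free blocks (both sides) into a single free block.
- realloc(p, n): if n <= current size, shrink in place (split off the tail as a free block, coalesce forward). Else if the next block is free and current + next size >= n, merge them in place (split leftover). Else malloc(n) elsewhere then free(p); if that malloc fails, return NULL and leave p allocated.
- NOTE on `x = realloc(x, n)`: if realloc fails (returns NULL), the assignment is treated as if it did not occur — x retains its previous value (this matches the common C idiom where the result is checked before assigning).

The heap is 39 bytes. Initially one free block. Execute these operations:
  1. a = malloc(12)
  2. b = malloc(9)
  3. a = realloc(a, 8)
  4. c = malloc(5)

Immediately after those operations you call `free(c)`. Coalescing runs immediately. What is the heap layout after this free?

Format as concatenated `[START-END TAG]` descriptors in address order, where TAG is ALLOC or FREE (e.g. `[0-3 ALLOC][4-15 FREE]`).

Answer: [0-7 ALLOC][8-11 FREE][12-20 ALLOC][21-38 FREE]

Derivation:
Op 1: a = malloc(12) -> a = 0; heap: [0-11 ALLOC][12-38 FREE]
Op 2: b = malloc(9) -> b = 12; heap: [0-11 ALLOC][12-20 ALLOC][21-38 FREE]
Op 3: a = realloc(a, 8) -> a = 0; heap: [0-7 ALLOC][8-11 FREE][12-20 ALLOC][21-38 FREE]
Op 4: c = malloc(5) -> c = 21; heap: [0-7 ALLOC][8-11 FREE][12-20 ALLOC][21-25 ALLOC][26-38 FREE]
free(c): c = 21 -> block [21-25 ALLOC]; mark free, coalesce with adjacent free neighbors -> [0-7 ALLOC][8-11 FREE][12-20 ALLOC][21-38 FREE]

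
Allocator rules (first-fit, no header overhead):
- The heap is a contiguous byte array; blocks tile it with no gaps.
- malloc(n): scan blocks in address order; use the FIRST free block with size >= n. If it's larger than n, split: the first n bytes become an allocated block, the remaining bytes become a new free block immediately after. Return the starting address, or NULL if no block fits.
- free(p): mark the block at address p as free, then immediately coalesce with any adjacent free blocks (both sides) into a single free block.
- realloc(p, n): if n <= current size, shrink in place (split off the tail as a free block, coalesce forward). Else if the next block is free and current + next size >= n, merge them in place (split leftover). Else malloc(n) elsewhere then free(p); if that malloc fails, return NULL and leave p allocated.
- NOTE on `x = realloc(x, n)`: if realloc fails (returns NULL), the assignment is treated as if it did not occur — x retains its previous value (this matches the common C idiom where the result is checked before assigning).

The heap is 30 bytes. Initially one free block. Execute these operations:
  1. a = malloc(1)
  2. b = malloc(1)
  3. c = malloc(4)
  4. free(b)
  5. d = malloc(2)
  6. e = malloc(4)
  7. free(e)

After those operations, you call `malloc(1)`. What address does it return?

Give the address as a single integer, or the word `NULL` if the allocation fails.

Answer: 1

Derivation:
Op 1: a = malloc(1) -> a = 0; heap: [0-0 ALLOC][1-29 FREE]
Op 2: b = malloc(1) -> b = 1; heap: [0-0 ALLOC][1-1 ALLOC][2-29 FREE]
Op 3: c = malloc(4) -> c = 2; heap: [0-0 ALLOC][1-1 ALLOC][2-5 ALLOC][6-29 FREE]
Op 4: free(b) -> (freed b); heap: [0-0 ALLOC][1-1 FREE][2-5 ALLOC][6-29 FREE]
Op 5: d = malloc(2) -> d = 6; heap: [0-0 ALLOC][1-1 FREE][2-5 ALLOC][6-7 ALLOC][8-29 FREE]
Op 6: e = malloc(4) -> e = 8; heap: [0-0 ALLOC][1-1 FREE][2-5 ALLOC][6-7 ALLOC][8-11 ALLOC][12-29 FREE]
Op 7: free(e) -> (freed e); heap: [0-0 ALLOC][1-1 FREE][2-5 ALLOC][6-7 ALLOC][8-29 FREE]
malloc(1): first-fit scan over [0-0 ALLOC][1-1 FREE][2-5 ALLOC][6-7 ALLOC][8-29 FREE] -> 1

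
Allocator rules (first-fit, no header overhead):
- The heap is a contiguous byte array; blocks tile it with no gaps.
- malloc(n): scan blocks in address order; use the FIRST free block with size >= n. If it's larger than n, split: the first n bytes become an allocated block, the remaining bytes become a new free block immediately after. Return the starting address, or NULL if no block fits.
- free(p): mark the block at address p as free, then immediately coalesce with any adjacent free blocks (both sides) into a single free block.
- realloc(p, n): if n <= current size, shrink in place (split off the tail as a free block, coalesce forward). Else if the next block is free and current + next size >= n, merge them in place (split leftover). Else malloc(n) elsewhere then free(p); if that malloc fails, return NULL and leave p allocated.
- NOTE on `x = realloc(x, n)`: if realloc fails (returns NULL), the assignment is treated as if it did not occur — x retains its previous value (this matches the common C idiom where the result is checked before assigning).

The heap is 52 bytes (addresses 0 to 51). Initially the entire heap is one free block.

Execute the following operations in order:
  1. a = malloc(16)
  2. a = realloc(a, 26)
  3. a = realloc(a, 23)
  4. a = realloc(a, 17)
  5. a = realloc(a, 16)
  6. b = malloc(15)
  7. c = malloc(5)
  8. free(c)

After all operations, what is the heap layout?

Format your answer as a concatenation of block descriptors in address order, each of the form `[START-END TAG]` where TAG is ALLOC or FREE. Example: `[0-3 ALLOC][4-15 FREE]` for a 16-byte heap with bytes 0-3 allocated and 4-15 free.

Op 1: a = malloc(16) -> a = 0; heap: [0-15 ALLOC][16-51 FREE]
Op 2: a = realloc(a, 26) -> a = 0; heap: [0-25 ALLOC][26-51 FREE]
Op 3: a = realloc(a, 23) -> a = 0; heap: [0-22 ALLOC][23-51 FREE]
Op 4: a = realloc(a, 17) -> a = 0; heap: [0-16 ALLOC][17-51 FREE]
Op 5: a = realloc(a, 16) -> a = 0; heap: [0-15 ALLOC][16-51 FREE]
Op 6: b = malloc(15) -> b = 16; heap: [0-15 ALLOC][16-30 ALLOC][31-51 FREE]
Op 7: c = malloc(5) -> c = 31; heap: [0-15 ALLOC][16-30 ALLOC][31-35 ALLOC][36-51 FREE]
Op 8: free(c) -> (freed c); heap: [0-15 ALLOC][16-30 ALLOC][31-51 FREE]

Answer: [0-15 ALLOC][16-30 ALLOC][31-51 FREE]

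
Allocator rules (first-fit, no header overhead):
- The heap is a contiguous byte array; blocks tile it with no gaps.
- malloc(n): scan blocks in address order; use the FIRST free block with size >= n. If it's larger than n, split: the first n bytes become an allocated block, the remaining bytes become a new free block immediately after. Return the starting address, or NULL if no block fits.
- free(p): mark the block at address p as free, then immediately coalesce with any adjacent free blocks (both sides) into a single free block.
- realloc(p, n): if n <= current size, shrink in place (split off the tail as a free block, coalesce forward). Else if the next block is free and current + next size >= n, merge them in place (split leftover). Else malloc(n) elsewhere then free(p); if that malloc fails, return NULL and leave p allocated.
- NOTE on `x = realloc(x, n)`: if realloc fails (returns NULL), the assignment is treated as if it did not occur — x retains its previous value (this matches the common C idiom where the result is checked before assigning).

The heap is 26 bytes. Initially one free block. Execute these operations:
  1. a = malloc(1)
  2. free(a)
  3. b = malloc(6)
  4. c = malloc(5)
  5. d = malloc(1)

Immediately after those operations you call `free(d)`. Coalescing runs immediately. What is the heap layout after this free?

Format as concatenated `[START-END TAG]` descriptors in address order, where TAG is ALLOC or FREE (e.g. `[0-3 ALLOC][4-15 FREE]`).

Answer: [0-5 ALLOC][6-10 ALLOC][11-25 FREE]

Derivation:
Op 1: a = malloc(1) -> a = 0; heap: [0-0 ALLOC][1-25 FREE]
Op 2: free(a) -> (freed a); heap: [0-25 FREE]
Op 3: b = malloc(6) -> b = 0; heap: [0-5 ALLOC][6-25 FREE]
Op 4: c = malloc(5) -> c = 6; heap: [0-5 ALLOC][6-10 ALLOC][11-25 FREE]
Op 5: d = malloc(1) -> d = 11; heap: [0-5 ALLOC][6-10 ALLOC][11-11 ALLOC][12-25 FREE]
free(d): d = 11 -> block [11-11 ALLOC]; mark free, coalesce with adjacent free neighbors -> [0-5 ALLOC][6-10 ALLOC][11-25 FREE]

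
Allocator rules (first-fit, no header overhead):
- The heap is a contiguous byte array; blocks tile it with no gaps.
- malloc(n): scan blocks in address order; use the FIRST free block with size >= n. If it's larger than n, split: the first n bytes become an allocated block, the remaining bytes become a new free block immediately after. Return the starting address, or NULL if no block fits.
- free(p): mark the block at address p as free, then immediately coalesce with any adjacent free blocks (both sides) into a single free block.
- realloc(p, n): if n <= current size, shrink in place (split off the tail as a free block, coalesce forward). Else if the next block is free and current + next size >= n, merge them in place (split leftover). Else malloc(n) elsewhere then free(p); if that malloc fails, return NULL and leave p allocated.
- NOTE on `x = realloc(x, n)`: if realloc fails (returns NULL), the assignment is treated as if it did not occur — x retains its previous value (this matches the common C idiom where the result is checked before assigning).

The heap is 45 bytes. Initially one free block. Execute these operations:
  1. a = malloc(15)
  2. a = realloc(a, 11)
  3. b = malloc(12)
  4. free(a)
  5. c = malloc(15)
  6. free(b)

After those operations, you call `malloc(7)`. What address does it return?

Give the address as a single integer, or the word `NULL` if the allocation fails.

Op 1: a = malloc(15) -> a = 0; heap: [0-14 ALLOC][15-44 FREE]
Op 2: a = realloc(a, 11) -> a = 0; heap: [0-10 ALLOC][11-44 FREE]
Op 3: b = malloc(12) -> b = 11; heap: [0-10 ALLOC][11-22 ALLOC][23-44 FREE]
Op 4: free(a) -> (freed a); heap: [0-10 FREE][11-22 ALLOC][23-44 FREE]
Op 5: c = malloc(15) -> c = 23; heap: [0-10 FREE][11-22 ALLOC][23-37 ALLOC][38-44 FREE]
Op 6: free(b) -> (freed b); heap: [0-22 FREE][23-37 ALLOC][38-44 FREE]
malloc(7): first-fit scan over [0-22 FREE][23-37 ALLOC][38-44 FREE] -> 0

Answer: 0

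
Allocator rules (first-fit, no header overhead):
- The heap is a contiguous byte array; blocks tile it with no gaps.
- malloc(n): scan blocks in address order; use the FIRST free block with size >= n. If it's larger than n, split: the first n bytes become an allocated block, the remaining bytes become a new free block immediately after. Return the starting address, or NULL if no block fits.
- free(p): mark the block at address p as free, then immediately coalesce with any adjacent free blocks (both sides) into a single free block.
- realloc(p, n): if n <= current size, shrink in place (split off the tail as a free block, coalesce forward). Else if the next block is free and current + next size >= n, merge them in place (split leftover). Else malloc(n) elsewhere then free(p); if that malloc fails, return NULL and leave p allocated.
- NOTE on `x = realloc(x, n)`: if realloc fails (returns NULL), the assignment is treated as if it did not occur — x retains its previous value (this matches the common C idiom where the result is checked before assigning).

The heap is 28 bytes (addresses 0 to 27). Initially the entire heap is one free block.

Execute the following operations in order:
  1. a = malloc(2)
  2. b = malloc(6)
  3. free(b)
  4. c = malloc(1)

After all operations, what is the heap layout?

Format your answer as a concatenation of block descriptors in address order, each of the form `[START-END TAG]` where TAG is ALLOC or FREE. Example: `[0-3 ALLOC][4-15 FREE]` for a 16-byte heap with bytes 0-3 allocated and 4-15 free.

Op 1: a = malloc(2) -> a = 0; heap: [0-1 ALLOC][2-27 FREE]
Op 2: b = malloc(6) -> b = 2; heap: [0-1 ALLOC][2-7 ALLOC][8-27 FREE]
Op 3: free(b) -> (freed b); heap: [0-1 ALLOC][2-27 FREE]
Op 4: c = malloc(1) -> c = 2; heap: [0-1 ALLOC][2-2 ALLOC][3-27 FREE]

Answer: [0-1 ALLOC][2-2 ALLOC][3-27 FREE]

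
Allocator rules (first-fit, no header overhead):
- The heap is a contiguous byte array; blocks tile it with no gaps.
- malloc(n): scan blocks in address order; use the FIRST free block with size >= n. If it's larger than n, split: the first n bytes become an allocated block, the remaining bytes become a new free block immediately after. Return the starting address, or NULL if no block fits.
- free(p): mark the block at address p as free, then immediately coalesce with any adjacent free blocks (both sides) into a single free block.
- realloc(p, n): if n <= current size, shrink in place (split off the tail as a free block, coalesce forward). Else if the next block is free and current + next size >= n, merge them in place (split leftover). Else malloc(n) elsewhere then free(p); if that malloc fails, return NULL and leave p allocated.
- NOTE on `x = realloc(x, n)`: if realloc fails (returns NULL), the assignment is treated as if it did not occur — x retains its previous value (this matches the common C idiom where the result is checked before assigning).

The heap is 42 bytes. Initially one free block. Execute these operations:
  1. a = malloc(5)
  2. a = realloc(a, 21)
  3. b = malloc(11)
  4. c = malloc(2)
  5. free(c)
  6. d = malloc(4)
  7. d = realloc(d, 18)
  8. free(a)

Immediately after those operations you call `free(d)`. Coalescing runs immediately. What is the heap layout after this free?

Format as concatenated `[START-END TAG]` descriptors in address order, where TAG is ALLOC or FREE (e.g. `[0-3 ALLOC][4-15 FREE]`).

Op 1: a = malloc(5) -> a = 0; heap: [0-4 ALLOC][5-41 FREE]
Op 2: a = realloc(a, 21) -> a = 0; heap: [0-20 ALLOC][21-41 FREE]
Op 3: b = malloc(11) -> b = 21; heap: [0-20 ALLOC][21-31 ALLOC][32-41 FREE]
Op 4: c = malloc(2) -> c = 32; heap: [0-20 ALLOC][21-31 ALLOC][32-33 ALLOC][34-41 FREE]
Op 5: free(c) -> (freed c); heap: [0-20 ALLOC][21-31 ALLOC][32-41 FREE]
Op 6: d = malloc(4) -> d = 32; heap: [0-20 ALLOC][21-31 ALLOC][32-35 ALLOC][36-41 FREE]
Op 7: d = realloc(d, 18) -> NULL (d unchanged); heap: [0-20 ALLOC][21-31 ALLOC][32-35 ALLOC][36-41 FREE]
Op 8: free(a) -> (freed a); heap: [0-20 FREE][21-31 ALLOC][32-35 ALLOC][36-41 FREE]
free(d): d = 32 -> block [32-35 ALLOC]; mark free, coalesce with adjacent free neighbors -> [0-20 FREE][21-31 ALLOC][32-41 FREE]

Answer: [0-20 FREE][21-31 ALLOC][32-41 FREE]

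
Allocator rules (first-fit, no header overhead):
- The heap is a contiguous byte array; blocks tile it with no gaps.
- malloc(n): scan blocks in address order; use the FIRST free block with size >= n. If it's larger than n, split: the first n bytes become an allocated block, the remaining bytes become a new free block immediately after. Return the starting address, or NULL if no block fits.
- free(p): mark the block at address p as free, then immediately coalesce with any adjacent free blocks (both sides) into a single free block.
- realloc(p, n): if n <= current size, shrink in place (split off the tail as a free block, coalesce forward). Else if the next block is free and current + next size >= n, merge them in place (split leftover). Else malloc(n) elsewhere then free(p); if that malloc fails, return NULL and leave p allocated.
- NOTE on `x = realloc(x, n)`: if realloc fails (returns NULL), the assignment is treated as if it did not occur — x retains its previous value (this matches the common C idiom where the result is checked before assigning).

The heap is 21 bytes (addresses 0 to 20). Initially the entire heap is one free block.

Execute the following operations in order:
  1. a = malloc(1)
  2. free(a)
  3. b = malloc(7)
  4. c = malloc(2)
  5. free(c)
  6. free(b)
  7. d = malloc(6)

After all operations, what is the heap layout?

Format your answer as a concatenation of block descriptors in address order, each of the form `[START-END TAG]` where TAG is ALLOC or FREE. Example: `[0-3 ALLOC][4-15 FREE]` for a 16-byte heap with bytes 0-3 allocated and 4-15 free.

Op 1: a = malloc(1) -> a = 0; heap: [0-0 ALLOC][1-20 FREE]
Op 2: free(a) -> (freed a); heap: [0-20 FREE]
Op 3: b = malloc(7) -> b = 0; heap: [0-6 ALLOC][7-20 FREE]
Op 4: c = malloc(2) -> c = 7; heap: [0-6 ALLOC][7-8 ALLOC][9-20 FREE]
Op 5: free(c) -> (freed c); heap: [0-6 ALLOC][7-20 FREE]
Op 6: free(b) -> (freed b); heap: [0-20 FREE]
Op 7: d = malloc(6) -> d = 0; heap: [0-5 ALLOC][6-20 FREE]

Answer: [0-5 ALLOC][6-20 FREE]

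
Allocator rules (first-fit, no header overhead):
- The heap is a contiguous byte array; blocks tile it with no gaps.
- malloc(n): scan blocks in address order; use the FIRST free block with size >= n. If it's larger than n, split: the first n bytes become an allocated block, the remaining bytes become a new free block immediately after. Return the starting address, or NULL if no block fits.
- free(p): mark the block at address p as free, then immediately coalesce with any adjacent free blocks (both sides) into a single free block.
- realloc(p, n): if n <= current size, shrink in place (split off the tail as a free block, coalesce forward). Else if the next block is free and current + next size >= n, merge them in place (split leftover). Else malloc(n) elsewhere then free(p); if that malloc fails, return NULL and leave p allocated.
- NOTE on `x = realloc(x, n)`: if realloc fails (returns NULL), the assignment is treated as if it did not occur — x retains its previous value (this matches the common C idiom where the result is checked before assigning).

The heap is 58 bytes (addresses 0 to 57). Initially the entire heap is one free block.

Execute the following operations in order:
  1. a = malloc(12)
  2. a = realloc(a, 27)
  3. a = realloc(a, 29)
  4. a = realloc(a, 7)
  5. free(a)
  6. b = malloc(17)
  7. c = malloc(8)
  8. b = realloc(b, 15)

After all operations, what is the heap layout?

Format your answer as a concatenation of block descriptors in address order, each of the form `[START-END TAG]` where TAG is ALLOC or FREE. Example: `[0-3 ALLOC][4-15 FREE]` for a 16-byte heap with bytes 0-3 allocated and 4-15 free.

Answer: [0-14 ALLOC][15-16 FREE][17-24 ALLOC][25-57 FREE]

Derivation:
Op 1: a = malloc(12) -> a = 0; heap: [0-11 ALLOC][12-57 FREE]
Op 2: a = realloc(a, 27) -> a = 0; heap: [0-26 ALLOC][27-57 FREE]
Op 3: a = realloc(a, 29) -> a = 0; heap: [0-28 ALLOC][29-57 FREE]
Op 4: a = realloc(a, 7) -> a = 0; heap: [0-6 ALLOC][7-57 FREE]
Op 5: free(a) -> (freed a); heap: [0-57 FREE]
Op 6: b = malloc(17) -> b = 0; heap: [0-16 ALLOC][17-57 FREE]
Op 7: c = malloc(8) -> c = 17; heap: [0-16 ALLOC][17-24 ALLOC][25-57 FREE]
Op 8: b = realloc(b, 15) -> b = 0; heap: [0-14 ALLOC][15-16 FREE][17-24 ALLOC][25-57 FREE]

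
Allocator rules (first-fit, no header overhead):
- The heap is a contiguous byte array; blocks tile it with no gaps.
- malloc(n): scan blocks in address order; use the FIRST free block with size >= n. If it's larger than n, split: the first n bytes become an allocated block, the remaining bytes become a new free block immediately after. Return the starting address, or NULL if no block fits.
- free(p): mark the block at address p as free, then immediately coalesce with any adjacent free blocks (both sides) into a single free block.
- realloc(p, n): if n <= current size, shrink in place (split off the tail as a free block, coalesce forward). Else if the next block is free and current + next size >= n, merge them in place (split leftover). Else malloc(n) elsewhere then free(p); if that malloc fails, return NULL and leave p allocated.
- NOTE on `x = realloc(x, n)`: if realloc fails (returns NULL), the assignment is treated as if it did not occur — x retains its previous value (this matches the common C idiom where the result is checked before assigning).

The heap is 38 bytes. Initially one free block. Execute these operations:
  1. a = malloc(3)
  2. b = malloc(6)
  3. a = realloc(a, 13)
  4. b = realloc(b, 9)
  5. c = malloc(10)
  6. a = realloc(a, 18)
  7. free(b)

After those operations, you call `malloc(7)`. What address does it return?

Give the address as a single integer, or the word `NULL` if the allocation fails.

Answer: 0

Derivation:
Op 1: a = malloc(3) -> a = 0; heap: [0-2 ALLOC][3-37 FREE]
Op 2: b = malloc(6) -> b = 3; heap: [0-2 ALLOC][3-8 ALLOC][9-37 FREE]
Op 3: a = realloc(a, 13) -> a = 9; heap: [0-2 FREE][3-8 ALLOC][9-21 ALLOC][22-37 FREE]
Op 4: b = realloc(b, 9) -> b = 22; heap: [0-8 FREE][9-21 ALLOC][22-30 ALLOC][31-37 FREE]
Op 5: c = malloc(10) -> c = NULL; heap: [0-8 FREE][9-21 ALLOC][22-30 ALLOC][31-37 FREE]
Op 6: a = realloc(a, 18) -> NULL (a unchanged); heap: [0-8 FREE][9-21 ALLOC][22-30 ALLOC][31-37 FREE]
Op 7: free(b) -> (freed b); heap: [0-8 FREE][9-21 ALLOC][22-37 FREE]
malloc(7): first-fit scan over [0-8 FREE][9-21 ALLOC][22-37 FREE] -> 0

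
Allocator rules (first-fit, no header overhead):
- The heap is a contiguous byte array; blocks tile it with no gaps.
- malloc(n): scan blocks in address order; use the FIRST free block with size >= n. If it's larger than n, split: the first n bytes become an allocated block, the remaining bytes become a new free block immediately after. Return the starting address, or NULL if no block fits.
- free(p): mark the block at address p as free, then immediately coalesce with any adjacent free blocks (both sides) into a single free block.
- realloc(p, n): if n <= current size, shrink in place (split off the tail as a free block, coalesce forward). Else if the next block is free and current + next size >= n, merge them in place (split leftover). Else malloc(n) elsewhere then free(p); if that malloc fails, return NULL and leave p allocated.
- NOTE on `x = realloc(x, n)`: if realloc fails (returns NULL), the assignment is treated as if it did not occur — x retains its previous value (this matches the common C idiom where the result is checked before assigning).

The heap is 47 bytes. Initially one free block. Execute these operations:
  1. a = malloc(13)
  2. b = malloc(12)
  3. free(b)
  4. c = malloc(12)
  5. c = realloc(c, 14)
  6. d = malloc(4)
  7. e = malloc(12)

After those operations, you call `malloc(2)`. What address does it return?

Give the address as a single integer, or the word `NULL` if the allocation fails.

Op 1: a = malloc(13) -> a = 0; heap: [0-12 ALLOC][13-46 FREE]
Op 2: b = malloc(12) -> b = 13; heap: [0-12 ALLOC][13-24 ALLOC][25-46 FREE]
Op 3: free(b) -> (freed b); heap: [0-12 ALLOC][13-46 FREE]
Op 4: c = malloc(12) -> c = 13; heap: [0-12 ALLOC][13-24 ALLOC][25-46 FREE]
Op 5: c = realloc(c, 14) -> c = 13; heap: [0-12 ALLOC][13-26 ALLOC][27-46 FREE]
Op 6: d = malloc(4) -> d = 27; heap: [0-12 ALLOC][13-26 ALLOC][27-30 ALLOC][31-46 FREE]
Op 7: e = malloc(12) -> e = 31; heap: [0-12 ALLOC][13-26 ALLOC][27-30 ALLOC][31-42 ALLOC][43-46 FREE]
malloc(2): first-fit scan over [0-12 ALLOC][13-26 ALLOC][27-30 ALLOC][31-42 ALLOC][43-46 FREE] -> 43

Answer: 43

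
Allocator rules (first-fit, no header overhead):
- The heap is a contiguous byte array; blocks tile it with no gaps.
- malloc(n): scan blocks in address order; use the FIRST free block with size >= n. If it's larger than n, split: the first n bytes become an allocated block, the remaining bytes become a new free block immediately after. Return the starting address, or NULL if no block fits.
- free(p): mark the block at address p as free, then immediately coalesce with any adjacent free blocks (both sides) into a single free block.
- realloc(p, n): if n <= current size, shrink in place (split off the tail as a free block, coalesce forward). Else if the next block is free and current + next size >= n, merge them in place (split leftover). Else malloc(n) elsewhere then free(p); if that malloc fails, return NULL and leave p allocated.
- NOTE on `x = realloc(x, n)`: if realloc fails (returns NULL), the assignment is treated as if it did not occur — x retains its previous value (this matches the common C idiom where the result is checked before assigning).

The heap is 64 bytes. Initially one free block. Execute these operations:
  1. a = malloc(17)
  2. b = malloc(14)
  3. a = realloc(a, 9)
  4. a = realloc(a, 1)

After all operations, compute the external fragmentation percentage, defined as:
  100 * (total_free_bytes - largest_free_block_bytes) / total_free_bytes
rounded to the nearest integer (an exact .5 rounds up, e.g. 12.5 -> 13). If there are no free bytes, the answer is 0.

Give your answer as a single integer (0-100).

Answer: 33

Derivation:
Op 1: a = malloc(17) -> a = 0; heap: [0-16 ALLOC][17-63 FREE]
Op 2: b = malloc(14) -> b = 17; heap: [0-16 ALLOC][17-30 ALLOC][31-63 FREE]
Op 3: a = realloc(a, 9) -> a = 0; heap: [0-8 ALLOC][9-16 FREE][17-30 ALLOC][31-63 FREE]
Op 4: a = realloc(a, 1) -> a = 0; heap: [0-0 ALLOC][1-16 FREE][17-30 ALLOC][31-63 FREE]
Free blocks: [16 33] total_free=49 largest=33 -> 100*(49-33)/49 = 1600/49 ≈ 32.653 -> rounds to 33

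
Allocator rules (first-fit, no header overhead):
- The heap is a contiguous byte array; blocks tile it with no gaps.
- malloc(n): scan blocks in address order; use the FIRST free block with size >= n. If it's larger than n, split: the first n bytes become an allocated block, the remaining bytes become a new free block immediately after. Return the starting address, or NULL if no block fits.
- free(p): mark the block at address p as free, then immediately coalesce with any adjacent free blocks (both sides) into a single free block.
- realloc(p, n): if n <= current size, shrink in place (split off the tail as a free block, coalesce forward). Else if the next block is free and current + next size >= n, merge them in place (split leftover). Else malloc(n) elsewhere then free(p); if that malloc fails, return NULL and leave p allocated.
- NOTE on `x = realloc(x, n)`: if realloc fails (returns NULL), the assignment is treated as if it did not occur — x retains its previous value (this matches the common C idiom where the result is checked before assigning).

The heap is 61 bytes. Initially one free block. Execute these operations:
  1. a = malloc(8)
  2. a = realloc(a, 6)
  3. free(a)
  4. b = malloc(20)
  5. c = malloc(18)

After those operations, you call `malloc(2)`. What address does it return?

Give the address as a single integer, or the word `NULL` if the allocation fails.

Op 1: a = malloc(8) -> a = 0; heap: [0-7 ALLOC][8-60 FREE]
Op 2: a = realloc(a, 6) -> a = 0; heap: [0-5 ALLOC][6-60 FREE]
Op 3: free(a) -> (freed a); heap: [0-60 FREE]
Op 4: b = malloc(20) -> b = 0; heap: [0-19 ALLOC][20-60 FREE]
Op 5: c = malloc(18) -> c = 20; heap: [0-19 ALLOC][20-37 ALLOC][38-60 FREE]
malloc(2): first-fit scan over [0-19 ALLOC][20-37 ALLOC][38-60 FREE] -> 38

Answer: 38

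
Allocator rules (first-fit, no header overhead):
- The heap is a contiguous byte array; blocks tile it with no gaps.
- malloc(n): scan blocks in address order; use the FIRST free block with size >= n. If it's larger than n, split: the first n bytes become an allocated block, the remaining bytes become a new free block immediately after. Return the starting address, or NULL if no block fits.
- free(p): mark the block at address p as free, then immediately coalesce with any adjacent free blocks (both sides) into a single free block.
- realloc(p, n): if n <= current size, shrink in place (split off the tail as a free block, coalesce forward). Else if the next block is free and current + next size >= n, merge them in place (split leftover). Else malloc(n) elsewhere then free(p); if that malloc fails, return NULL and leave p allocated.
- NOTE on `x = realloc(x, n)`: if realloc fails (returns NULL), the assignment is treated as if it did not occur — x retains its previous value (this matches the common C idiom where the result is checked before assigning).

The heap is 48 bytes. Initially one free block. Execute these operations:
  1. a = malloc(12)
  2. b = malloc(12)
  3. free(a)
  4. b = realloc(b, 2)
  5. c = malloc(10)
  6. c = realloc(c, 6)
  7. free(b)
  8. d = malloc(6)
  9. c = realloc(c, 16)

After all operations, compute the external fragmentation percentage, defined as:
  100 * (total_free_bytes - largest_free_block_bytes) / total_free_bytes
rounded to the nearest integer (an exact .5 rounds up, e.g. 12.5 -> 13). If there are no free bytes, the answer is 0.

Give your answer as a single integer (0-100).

Op 1: a = malloc(12) -> a = 0; heap: [0-11 ALLOC][12-47 FREE]
Op 2: b = malloc(12) -> b = 12; heap: [0-11 ALLOC][12-23 ALLOC][24-47 FREE]
Op 3: free(a) -> (freed a); heap: [0-11 FREE][12-23 ALLOC][24-47 FREE]
Op 4: b = realloc(b, 2) -> b = 12; heap: [0-11 FREE][12-13 ALLOC][14-47 FREE]
Op 5: c = malloc(10) -> c = 0; heap: [0-9 ALLOC][10-11 FREE][12-13 ALLOC][14-47 FREE]
Op 6: c = realloc(c, 6) -> c = 0; heap: [0-5 ALLOC][6-11 FREE][12-13 ALLOC][14-47 FREE]
Op 7: free(b) -> (freed b); heap: [0-5 ALLOC][6-47 FREE]
Op 8: d = malloc(6) -> d = 6; heap: [0-5 ALLOC][6-11 ALLOC][12-47 FREE]
Op 9: c = realloc(c, 16) -> c = 12; heap: [0-5 FREE][6-11 ALLOC][12-27 ALLOC][28-47 FREE]
Free blocks: [6 20] total_free=26 largest=20 -> 100*(26-20)/26 = 600/26 ≈ 23.077 -> rounds to 23

Answer: 23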